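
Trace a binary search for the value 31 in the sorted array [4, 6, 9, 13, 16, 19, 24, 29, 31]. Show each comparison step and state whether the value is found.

Binary search for 31 in [4, 6, 9, 13, 16, 19, 24, 29, 31]:

lo=0, hi=8, mid=4, arr[mid]=16 -> 16 < 31, search right half
lo=5, hi=8, mid=6, arr[mid]=24 -> 24 < 31, search right half
lo=7, hi=8, mid=7, arr[mid]=29 -> 29 < 31, search right half
lo=8, hi=8, mid=8, arr[mid]=31 -> Found target at index 8!

Binary search finds 31 at index 8 after 4 comparisons. The search repeatedly halves the search space by comparing with the middle element.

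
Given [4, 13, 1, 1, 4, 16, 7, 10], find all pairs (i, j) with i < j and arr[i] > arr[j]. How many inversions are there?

Finding inversions in [4, 13, 1, 1, 4, 16, 7, 10]:

(0, 2): arr[0]=4 > arr[2]=1
(0, 3): arr[0]=4 > arr[3]=1
(1, 2): arr[1]=13 > arr[2]=1
(1, 3): arr[1]=13 > arr[3]=1
(1, 4): arr[1]=13 > arr[4]=4
(1, 6): arr[1]=13 > arr[6]=7
(1, 7): arr[1]=13 > arr[7]=10
(5, 6): arr[5]=16 > arr[6]=7
(5, 7): arr[5]=16 > arr[7]=10

Total inversions: 9

The array has 9 inversion(s): (0,2), (0,3), (1,2), (1,3), (1,4), (1,6), (1,7), (5,6), (5,7). Each pair (i,j) satisfies i < j and arr[i] > arr[j].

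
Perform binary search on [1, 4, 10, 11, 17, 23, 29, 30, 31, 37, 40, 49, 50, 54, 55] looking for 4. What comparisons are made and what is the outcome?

Binary search for 4 in [1, 4, 10, 11, 17, 23, 29, 30, 31, 37, 40, 49, 50, 54, 55]:

lo=0, hi=14, mid=7, arr[mid]=30 -> 30 > 4, search left half
lo=0, hi=6, mid=3, arr[mid]=11 -> 11 > 4, search left half
lo=0, hi=2, mid=1, arr[mid]=4 -> Found target at index 1!

Binary search finds 4 at index 1 after 3 comparisons. The search repeatedly halves the search space by comparing with the middle element.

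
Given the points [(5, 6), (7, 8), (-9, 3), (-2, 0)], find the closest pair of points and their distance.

Computing all pairwise distances among 4 points:

d((5, 6), (7, 8)) = 2.8284 <-- minimum
d((5, 6), (-9, 3)) = 14.3178
d((5, 6), (-2, 0)) = 9.2195
d((7, 8), (-9, 3)) = 16.7631
d((7, 8), (-2, 0)) = 12.0416
d((-9, 3), (-2, 0)) = 7.6158

Closest pair: (5, 6) and (7, 8) with distance 2.8284

The closest pair is (5, 6) and (7, 8) with Euclidean distance 2.8284. For 4 points, brute-force pairwise comparison is shown above. For large n, the divide-and-conquer algorithm (sort by x, recurse on halves, check the dividing strip) achieves O(n log n).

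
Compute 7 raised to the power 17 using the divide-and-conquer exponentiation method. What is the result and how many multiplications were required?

Computing 7^17 by squaring (build up from 7^1; each line after the first costs one multiplication):

7^1 = 7
7^2 = (7^1)^2 = 7^2 = 49
7^4 = (7^2)^2 = 49^2 = 2401
7^8 = (7^4)^2 = 2401^2 = 5764801
7^16 = (7^8)^2 = 5764801^2 = 33232930569601
7^17 = 7 * 7^16 = 7 * 33232930569601 = 232630513987207

Result: 232630513987207
Multiplications needed: 5 (5 lines after 7^1)

7^17 = 232630513987207. Using exponentiation by squaring, this requires 5 multiplications. The key idea: if the exponent is even, square the half-power; if odd, multiply by the base once.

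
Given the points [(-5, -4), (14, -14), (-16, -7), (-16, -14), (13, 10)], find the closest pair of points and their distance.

Computing all pairwise distances among 5 points:

d((-5, -4), (14, -14)) = 21.4709
d((-5, -4), (-16, -7)) = 11.4018
d((-5, -4), (-16, -14)) = 14.8661
d((-5, -4), (13, 10)) = 22.8035
d((14, -14), (-16, -7)) = 30.8058
d((14, -14), (-16, -14)) = 30.0
d((14, -14), (13, 10)) = 24.0208
d((-16, -7), (-16, -14)) = 7.0 <-- minimum
d((-16, -7), (13, 10)) = 33.6155
d((-16, -14), (13, 10)) = 37.6431

Closest pair: (-16, -7) and (-16, -14) with distance 7.0

The closest pair is (-16, -7) and (-16, -14) with Euclidean distance 7.0. For 5 points, brute-force pairwise comparison is shown above. For large n, the divide-and-conquer algorithm (sort by x, recurse on halves, check the dividing strip) achieves O(n log n).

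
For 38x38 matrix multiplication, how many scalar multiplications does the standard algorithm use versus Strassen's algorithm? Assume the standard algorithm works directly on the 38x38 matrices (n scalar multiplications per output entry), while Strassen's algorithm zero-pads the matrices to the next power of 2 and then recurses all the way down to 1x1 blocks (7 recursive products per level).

Matrix multiplication for 38x38 matrices:

Strassen's algorithm requires power-of-2 dimensions. Pad 38x38 to 64x64 (next power of 2).

Standard algorithm: 38^3 = 54872 multiplications
Strassen's algorithm: 7^(log2(64)) = 7^6 = 117649 multiplications
Difference: 54872 - 117649 = -62777 (Strassen uses MORE here due to padding overhead — for small or just-over-power-of-2 n, padding can outweigh the per-level savings)

Standard: 54872 multiplications (38^3). Strassen: 117649 multiplications (7^6, after padding to 64x64). Strassen reduces 8 recursive multiplications to 7 at each level.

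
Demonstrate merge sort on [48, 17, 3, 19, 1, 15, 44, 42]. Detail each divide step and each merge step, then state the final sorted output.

Merge sort trace:

Split: [48, 17, 3, 19, 1, 15, 44, 42] -> [48, 17, 3, 19] and [1, 15, 44, 42]
  Split: [48, 17, 3, 19] -> [48, 17] and [3, 19]
    Split: [48, 17] -> [48] and [17]
    Merge: [48] + [17] -> [17, 48]
    Split: [3, 19] -> [3] and [19]
    Merge: [3] + [19] -> [3, 19]
  Merge: [17, 48] + [3, 19] -> [3, 17, 19, 48]
  Split: [1, 15, 44, 42] -> [1, 15] and [44, 42]
    Split: [1, 15] -> [1] and [15]
    Merge: [1] + [15] -> [1, 15]
    Split: [44, 42] -> [44] and [42]
    Merge: [44] + [42] -> [42, 44]
  Merge: [1, 15] + [42, 44] -> [1, 15, 42, 44]
Merge: [3, 17, 19, 48] + [1, 15, 42, 44] -> [1, 3, 15, 17, 19, 42, 44, 48]

Final sorted array: [1, 3, 15, 17, 19, 42, 44, 48]

The merge sort proceeds by recursively splitting the array and merging sorted halves.
After all merges, the sorted array is [1, 3, 15, 17, 19, 42, 44, 48].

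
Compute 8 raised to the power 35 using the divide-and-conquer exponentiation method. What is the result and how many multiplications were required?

Computing 8^35 by squaring (build up from 8^1; each line after the first costs one multiplication):

8^1 = 8
8^2 = (8^1)^2 = 8^2 = 64
8^4 = (8^2)^2 = 64^2 = 4096
8^8 = (8^4)^2 = 4096^2 = 16777216
8^16 = (8^8)^2 = 16777216^2 = 281474976710656
8^17 = 8 * 8^16 = 8 * 281474976710656 = 2251799813685248
8^34 = (8^17)^2 = 2251799813685248^2 = 5070602400912917605986812821504
8^35 = 8 * 8^34 = 8 * 5070602400912917605986812821504 = 40564819207303340847894502572032

Result: 40564819207303340847894502572032
Multiplications needed: 7 (7 lines after 8^1)

8^35 = 40564819207303340847894502572032. Using exponentiation by squaring, this requires 7 multiplications. The key idea: if the exponent is even, square the half-power; if odd, multiply by the base once.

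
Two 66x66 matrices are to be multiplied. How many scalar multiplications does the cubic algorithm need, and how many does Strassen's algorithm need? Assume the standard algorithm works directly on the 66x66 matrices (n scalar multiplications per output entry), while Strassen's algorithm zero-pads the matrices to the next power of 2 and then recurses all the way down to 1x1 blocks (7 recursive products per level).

Matrix multiplication for 66x66 matrices:

Strassen's algorithm requires power-of-2 dimensions. Pad 66x66 to 128x128 (next power of 2).

Standard algorithm: 66^3 = 287496 multiplications
Strassen's algorithm: 7^(log2(128)) = 7^7 = 823543 multiplications
Difference: 287496 - 823543 = -536047 (Strassen uses MORE here due to padding overhead — for small or just-over-power-of-2 n, padding can outweigh the per-level savings)

Standard: 287496 multiplications (66^3). Strassen: 823543 multiplications (7^7, after padding to 128x128). Strassen reduces 8 recursive multiplications to 7 at each level.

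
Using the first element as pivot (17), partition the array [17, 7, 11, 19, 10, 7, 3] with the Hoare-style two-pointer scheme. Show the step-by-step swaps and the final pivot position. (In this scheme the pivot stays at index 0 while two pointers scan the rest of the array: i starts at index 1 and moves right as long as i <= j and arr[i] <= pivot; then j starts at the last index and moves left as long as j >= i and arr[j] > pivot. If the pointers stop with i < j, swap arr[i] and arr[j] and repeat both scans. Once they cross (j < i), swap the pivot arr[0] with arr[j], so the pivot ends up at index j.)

Hoare-style two-pointer partition with pivot = 17:

Initial array: [17, 7, 11, 19, 10, 7, 3]

Pointers start at i = 1, j = 6.
i stops at index 3 (arr[3]=19 > 17), j stops at index 6 (arr[6]=3 <= 17): swap arr[3] and arr[6], array becomes [17, 7, 11, 3, 10, 7, 19]
i ends at 6, j ends at 5: the pointers have crossed (j < i), so scanning stops.

Swap pivot arr[0] with arr[5] to place pivot at position 5: [7, 7, 11, 3, 10, 17, 19]
Pivot position: 5

After partitioning with pivot 17, the array becomes [7, 7, 11, 3, 10, 17, 19]. The pivot is placed at index 5. All elements to the left of the pivot are <= 17, and all elements to the right are > 17.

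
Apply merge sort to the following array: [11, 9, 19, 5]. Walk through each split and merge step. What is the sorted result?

Merge sort trace:

Split: [11, 9, 19, 5] -> [11, 9] and [19, 5]
  Split: [11, 9] -> [11] and [9]
  Merge: [11] + [9] -> [9, 11]
  Split: [19, 5] -> [19] and [5]
  Merge: [19] + [5] -> [5, 19]
Merge: [9, 11] + [5, 19] -> [5, 9, 11, 19]

Final sorted array: [5, 9, 11, 19]

The merge sort proceeds by recursively splitting the array and merging sorted halves.
After all merges, the sorted array is [5, 9, 11, 19].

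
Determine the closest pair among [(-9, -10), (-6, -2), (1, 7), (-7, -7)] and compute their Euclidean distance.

Computing all pairwise distances among 4 points:

d((-9, -10), (-6, -2)) = 8.544
d((-9, -10), (1, 7)) = 19.7231
d((-9, -10), (-7, -7)) = 3.6056 <-- minimum
d((-6, -2), (1, 7)) = 11.4018
d((-6, -2), (-7, -7)) = 5.099
d((1, 7), (-7, -7)) = 16.1245

Closest pair: (-9, -10) and (-7, -7) with distance 3.6056

The closest pair is (-9, -10) and (-7, -7) with Euclidean distance 3.6056. For 4 points, brute-force pairwise comparison is shown above. For large n, the divide-and-conquer algorithm (sort by x, recurse on halves, check the dividing strip) achieves O(n log n).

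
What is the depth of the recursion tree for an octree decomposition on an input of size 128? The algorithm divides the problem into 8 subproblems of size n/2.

For divide and conquer with division factor 2:

Problem sizes at each level:
Level 0: 128
Level 1: 64
Level 2: 32
Level 3: 16
Level 4: 8
Level 5: 4
Level 6: 2
Level 7: 1

The root is level 0 and the size-1 base case is level 7 (the tree spans levels 0 through 7, i.e. 8 levels counting the root), so the depth is the number of divisions: log_2(128) = 7

The recursion tree depth is log_2(128) = 7. At each level, the problem size is divided by 2, so it takes 7 divisions to reduce to a base case of size 1. The algorithm makes 8 recursive calls at each level.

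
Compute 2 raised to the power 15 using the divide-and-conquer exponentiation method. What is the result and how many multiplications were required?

Computing 2^15 by squaring (build up from 2^1; each line after the first costs one multiplication):

2^1 = 2
2^2 = (2^1)^2 = 2^2 = 4
2^3 = 2 * 2^2 = 2 * 4 = 8
2^6 = (2^3)^2 = 8^2 = 64
2^7 = 2 * 2^6 = 2 * 64 = 128
2^14 = (2^7)^2 = 128^2 = 16384
2^15 = 2 * 2^14 = 2 * 16384 = 32768

Result: 32768
Multiplications needed: 6 (6 lines after 2^1)

2^15 = 32768. Using exponentiation by squaring, this requires 6 multiplications. The key idea: if the exponent is even, square the half-power; if odd, multiply by the base once.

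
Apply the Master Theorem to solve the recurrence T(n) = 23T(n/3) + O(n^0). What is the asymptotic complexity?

Master Theorem for T(n) = 23T(n/3) + O(n^0):

a = 23, b = 3, c = 0
log_b(a) = log_3(23) = 2.8540

Case 1: c = 0 < log_3(23) = 2.8540
T(n) = O(n^(log_3 23))

For T(n) = 23T(n/3) + O(n^0): log_3(23) = 2.8540. This is Case 1 of the Master Theorem (c < log_b(a), work dominated by leaves), giving O(n^(log_3 23)).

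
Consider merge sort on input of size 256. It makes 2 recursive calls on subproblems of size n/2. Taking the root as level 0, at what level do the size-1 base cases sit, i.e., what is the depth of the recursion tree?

For divide and conquer with division factor 2:

Problem sizes at each level:
Level 0: 256
Level 1: 128
Level 2: 64
Level 3: 32
Level 4: 16
Level 5: 8
Level 6: 4
Level 7: 2
Level 8: 1

The root is level 0 and the size-1 base case is level 8 (the tree spans levels 0 through 8, i.e. 9 levels counting the root), so the depth is the number of divisions: log_2(256) = 8

The recursion tree depth is log_2(256) = 8. At each level, the problem size is divided by 2, so it takes 8 divisions to reduce to a base case of size 1. The algorithm makes 2 recursive calls at each level.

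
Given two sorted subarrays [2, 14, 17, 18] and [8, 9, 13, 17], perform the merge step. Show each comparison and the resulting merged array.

Merging process:

Compare 2 vs 8: take 2 from left. Merged: [2]
Compare 14 vs 8: take 8 from right. Merged: [2, 8]
Compare 14 vs 9: take 9 from right. Merged: [2, 8, 9]
Compare 14 vs 13: take 13 from right. Merged: [2, 8, 9, 13]
Compare 14 vs 17: take 14 from left. Merged: [2, 8, 9, 13, 14]
Compare 17 vs 17: take 17 from left. Merged: [2, 8, 9, 13, 14, 17]
Compare 18 vs 17: take 17 from right. Merged: [2, 8, 9, 13, 14, 17, 17]
Append remaining from left: [18]. Merged: [2, 8, 9, 13, 14, 17, 17, 18]

Final merged array: [2, 8, 9, 13, 14, 17, 17, 18]
Total comparisons: 7

The merged array is [2, 8, 9, 13, 14, 17, 17, 18], requiring 7 comparisons. The merge step runs in O(n) time where n is the total number of elements.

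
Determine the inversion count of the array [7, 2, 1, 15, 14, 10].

Finding inversions in [7, 2, 1, 15, 14, 10]:

(0, 1): arr[0]=7 > arr[1]=2
(0, 2): arr[0]=7 > arr[2]=1
(1, 2): arr[1]=2 > arr[2]=1
(3, 4): arr[3]=15 > arr[4]=14
(3, 5): arr[3]=15 > arr[5]=10
(4, 5): arr[4]=14 > arr[5]=10

Total inversions: 6

The array has 6 inversion(s): (0,1), (0,2), (1,2), (3,4), (3,5), (4,5). Each pair (i,j) satisfies i < j and arr[i] > arr[j].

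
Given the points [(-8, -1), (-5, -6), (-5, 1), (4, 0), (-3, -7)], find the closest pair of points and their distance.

Computing all pairwise distances among 5 points:

d((-8, -1), (-5, -6)) = 5.831
d((-8, -1), (-5, 1)) = 3.6056
d((-8, -1), (4, 0)) = 12.0416
d((-8, -1), (-3, -7)) = 7.8102
d((-5, -6), (-5, 1)) = 7.0
d((-5, -6), (4, 0)) = 10.8167
d((-5, -6), (-3, -7)) = 2.2361 <-- minimum
d((-5, 1), (4, 0)) = 9.0554
d((-5, 1), (-3, -7)) = 8.2462
d((4, 0), (-3, -7)) = 9.8995

Closest pair: (-5, -6) and (-3, -7) with distance 2.2361

The closest pair is (-5, -6) and (-3, -7) with Euclidean distance 2.2361. For 5 points, brute-force pairwise comparison is shown above. For large n, the divide-and-conquer algorithm (sort by x, recurse on halves, check the dividing strip) achieves O(n log n).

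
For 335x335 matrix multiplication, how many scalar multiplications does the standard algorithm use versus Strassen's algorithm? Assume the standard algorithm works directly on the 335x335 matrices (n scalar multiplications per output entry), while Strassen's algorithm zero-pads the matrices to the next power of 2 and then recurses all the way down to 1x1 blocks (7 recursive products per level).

Matrix multiplication for 335x335 matrices:

Strassen's algorithm requires power-of-2 dimensions. Pad 335x335 to 512x512 (next power of 2).

Standard algorithm: 335^3 = 37595375 multiplications
Strassen's algorithm: 7^(log2(512)) = 7^9 = 40353607 multiplications
Difference: 37595375 - 40353607 = -2758232 (Strassen uses MORE here due to padding overhead — for small or just-over-power-of-2 n, padding can outweigh the per-level savings)

Standard: 37595375 multiplications (335^3). Strassen: 40353607 multiplications (7^9, after padding to 512x512). Strassen reduces 8 recursive multiplications to 7 at each level.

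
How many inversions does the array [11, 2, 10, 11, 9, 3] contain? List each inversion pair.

Finding inversions in [11, 2, 10, 11, 9, 3]:

(0, 1): arr[0]=11 > arr[1]=2
(0, 2): arr[0]=11 > arr[2]=10
(0, 4): arr[0]=11 > arr[4]=9
(0, 5): arr[0]=11 > arr[5]=3
(2, 4): arr[2]=10 > arr[4]=9
(2, 5): arr[2]=10 > arr[5]=3
(3, 4): arr[3]=11 > arr[4]=9
(3, 5): arr[3]=11 > arr[5]=3
(4, 5): arr[4]=9 > arr[5]=3

Total inversions: 9

The array has 9 inversion(s): (0,1), (0,2), (0,4), (0,5), (2,4), (2,5), (3,4), (3,5), (4,5). Each pair (i,j) satisfies i < j and arr[i] > arr[j].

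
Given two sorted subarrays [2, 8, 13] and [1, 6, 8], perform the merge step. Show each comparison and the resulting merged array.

Merging process:

Compare 2 vs 1: take 1 from right. Merged: [1]
Compare 2 vs 6: take 2 from left. Merged: [1, 2]
Compare 8 vs 6: take 6 from right. Merged: [1, 2, 6]
Compare 8 vs 8: take 8 from left. Merged: [1, 2, 6, 8]
Compare 13 vs 8: take 8 from right. Merged: [1, 2, 6, 8, 8]
Append remaining from left: [13]. Merged: [1, 2, 6, 8, 8, 13]

Final merged array: [1, 2, 6, 8, 8, 13]
Total comparisons: 5

The merged array is [1, 2, 6, 8, 8, 13], requiring 5 comparisons. The merge step runs in O(n) time where n is the total number of elements.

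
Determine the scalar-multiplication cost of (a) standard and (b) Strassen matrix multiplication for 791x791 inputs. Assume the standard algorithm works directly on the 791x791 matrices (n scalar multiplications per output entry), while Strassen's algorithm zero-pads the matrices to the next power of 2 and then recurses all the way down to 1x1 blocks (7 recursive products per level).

Matrix multiplication for 791x791 matrices:

Strassen's algorithm requires power-of-2 dimensions. Pad 791x791 to 1024x1024 (next power of 2).

Standard algorithm: 791^3 = 494913671 multiplications
Strassen's algorithm: 7^(log2(1024)) = 7^10 = 282475249 multiplications
Savings: 494913671 - 282475249 = 212438422 multiplications

Standard: 494913671 multiplications (791^3). Strassen: 282475249 multiplications (7^10, after padding to 1024x1024). Strassen reduces 8 recursive multiplications to 7 at each level.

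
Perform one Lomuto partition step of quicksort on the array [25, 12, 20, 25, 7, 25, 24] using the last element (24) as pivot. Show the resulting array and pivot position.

Lomuto partition with pivot = 24:

Initial array: [25, 12, 20, 25, 7, 25, 24]

arr[0]=25 > 24: no swap
arr[1]=12 <= 24: swap with position 0, array becomes [12, 25, 20, 25, 7, 25, 24]
arr[2]=20 <= 24: swap with position 1, array becomes [12, 20, 25, 25, 7, 25, 24]
arr[3]=25 > 24: no swap
arr[4]=7 <= 24: swap with position 2, array becomes [12, 20, 7, 25, 25, 25, 24]
arr[5]=25 > 24: no swap

Place pivot at position 3: [12, 20, 7, 24, 25, 25, 25]
Pivot position: 3

After partitioning with pivot 24, the array becomes [12, 20, 7, 24, 25, 25, 25]. The pivot is placed at index 3. All elements to the left of the pivot are <= 24, and all elements to the right are > 24.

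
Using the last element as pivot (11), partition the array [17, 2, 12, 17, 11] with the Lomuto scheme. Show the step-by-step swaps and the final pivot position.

Lomuto partition with pivot = 11:

Initial array: [17, 2, 12, 17, 11]

arr[0]=17 > 11: no swap
arr[1]=2 <= 11: swap with position 0, array becomes [2, 17, 12, 17, 11]
arr[2]=12 > 11: no swap
arr[3]=17 > 11: no swap

Place pivot at position 1: [2, 11, 12, 17, 17]
Pivot position: 1

After partitioning with pivot 11, the array becomes [2, 11, 12, 17, 17]. The pivot is placed at index 1. All elements to the left of the pivot are <= 11, and all elements to the right are > 11.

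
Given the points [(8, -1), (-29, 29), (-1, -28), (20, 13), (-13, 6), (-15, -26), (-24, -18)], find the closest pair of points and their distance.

Computing all pairwise distances among 7 points:

d((8, -1), (-29, 29)) = 47.634
d((8, -1), (-1, -28)) = 28.4605
d((8, -1), (20, 13)) = 18.4391
d((8, -1), (-13, 6)) = 22.1359
d((8, -1), (-15, -26)) = 33.9706
d((8, -1), (-24, -18)) = 36.2353
d((-29, 29), (-1, -28)) = 63.5059
d((-29, 29), (20, 13)) = 51.5461
d((-29, 29), (-13, 6)) = 28.0179
d((-29, 29), (-15, -26)) = 56.7539
d((-29, 29), (-24, -18)) = 47.2652
d((-1, -28), (20, 13)) = 46.0652
d((-1, -28), (-13, 6)) = 36.0555
d((-1, -28), (-15, -26)) = 14.1421
d((-1, -28), (-24, -18)) = 25.0799
d((20, 13), (-13, 6)) = 33.7343
d((20, 13), (-15, -26)) = 52.4023
d((20, 13), (-24, -18)) = 53.8238
d((-13, 6), (-15, -26)) = 32.0624
d((-13, 6), (-24, -18)) = 26.4008
d((-15, -26), (-24, -18)) = 12.0416 <-- minimum

Closest pair: (-15, -26) and (-24, -18) with distance 12.0416

The closest pair is (-15, -26) and (-24, -18) with Euclidean distance 12.0416. For 7 points, brute-force pairwise comparison is shown above. For large n, the divide-and-conquer algorithm (sort by x, recurse on halves, check the dividing strip) achieves O(n log n).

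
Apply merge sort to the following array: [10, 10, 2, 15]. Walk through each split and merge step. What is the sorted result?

Merge sort trace:

Split: [10, 10, 2, 15] -> [10, 10] and [2, 15]
  Split: [10, 10] -> [10] and [10]
  Merge: [10] + [10] -> [10, 10]
  Split: [2, 15] -> [2] and [15]
  Merge: [2] + [15] -> [2, 15]
Merge: [10, 10] + [2, 15] -> [2, 10, 10, 15]

Final sorted array: [2, 10, 10, 15]

The merge sort proceeds by recursively splitting the array and merging sorted halves.
After all merges, the sorted array is [2, 10, 10, 15].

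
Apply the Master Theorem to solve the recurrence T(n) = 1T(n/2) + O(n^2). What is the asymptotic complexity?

Master Theorem for T(n) = 1T(n/2) + O(n^2):

a = 1, b = 2, c = 2
log_b(a) = log_2(1) = 0.0000

Case 3: c = 2 > log_2(1) = 0.0000
T(n) = O(n^2) = O(n^2)

For T(n) = 1T(n/2) + O(n^2): log_2(1) = 0.0000. This is Case 3 of the Master Theorem (c > log_b(a), work dominated by root), giving O(n^2).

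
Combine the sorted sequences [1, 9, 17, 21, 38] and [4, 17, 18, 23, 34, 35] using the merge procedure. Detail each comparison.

Merging process:

Compare 1 vs 4: take 1 from left. Merged: [1]
Compare 9 vs 4: take 4 from right. Merged: [1, 4]
Compare 9 vs 17: take 9 from left. Merged: [1, 4, 9]
Compare 17 vs 17: take 17 from left. Merged: [1, 4, 9, 17]
Compare 21 vs 17: take 17 from right. Merged: [1, 4, 9, 17, 17]
Compare 21 vs 18: take 18 from right. Merged: [1, 4, 9, 17, 17, 18]
Compare 21 vs 23: take 21 from left. Merged: [1, 4, 9, 17, 17, 18, 21]
Compare 38 vs 23: take 23 from right. Merged: [1, 4, 9, 17, 17, 18, 21, 23]
Compare 38 vs 34: take 34 from right. Merged: [1, 4, 9, 17, 17, 18, 21, 23, 34]
Compare 38 vs 35: take 35 from right. Merged: [1, 4, 9, 17, 17, 18, 21, 23, 34, 35]
Append remaining from left: [38]. Merged: [1, 4, 9, 17, 17, 18, 21, 23, 34, 35, 38]

Final merged array: [1, 4, 9, 17, 17, 18, 21, 23, 34, 35, 38]
Total comparisons: 10

The merged array is [1, 4, 9, 17, 17, 18, 21, 23, 34, 35, 38], requiring 10 comparisons. The merge step runs in O(n) time where n is the total number of elements.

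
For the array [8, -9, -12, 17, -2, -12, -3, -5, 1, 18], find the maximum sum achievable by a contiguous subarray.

Using Kadane's algorithm on [8, -9, -12, 17, -2, -12, -3, -5, 1, 18]:

Scanning through the array:
Position 1 (value -9): max_ending_here = -1, max_so_far = 8
Position 2 (value -12): max_ending_here = -12, max_so_far = 8
Position 3 (value 17): max_ending_here = 17, max_so_far = 17
Position 4 (value -2): max_ending_here = 15, max_so_far = 17
Position 5 (value -12): max_ending_here = 3, max_so_far = 17
Position 6 (value -3): max_ending_here = 0, max_so_far = 17
Position 7 (value -5): max_ending_here = -5, max_so_far = 17
Position 8 (value 1): max_ending_here = 1, max_so_far = 17
Position 9 (value 18): max_ending_here = 19, max_so_far = 19

Maximum subarray: [1, 18]
Maximum sum: 19

The maximum subarray is [1, 18] with sum 19. This subarray runs from index 8 to index 9.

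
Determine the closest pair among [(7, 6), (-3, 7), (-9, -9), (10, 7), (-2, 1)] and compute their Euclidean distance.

Computing all pairwise distances among 5 points:

d((7, 6), (-3, 7)) = 10.0499
d((7, 6), (-9, -9)) = 21.9317
d((7, 6), (10, 7)) = 3.1623 <-- minimum
d((7, 6), (-2, 1)) = 10.2956
d((-3, 7), (-9, -9)) = 17.088
d((-3, 7), (10, 7)) = 13.0
d((-3, 7), (-2, 1)) = 6.0828
d((-9, -9), (10, 7)) = 24.8395
d((-9, -9), (-2, 1)) = 12.2066
d((10, 7), (-2, 1)) = 13.4164

Closest pair: (7, 6) and (10, 7) with distance 3.1623

The closest pair is (7, 6) and (10, 7) with Euclidean distance 3.1623. For 5 points, brute-force pairwise comparison is shown above. For large n, the divide-and-conquer algorithm (sort by x, recurse on halves, check the dividing strip) achieves O(n log n).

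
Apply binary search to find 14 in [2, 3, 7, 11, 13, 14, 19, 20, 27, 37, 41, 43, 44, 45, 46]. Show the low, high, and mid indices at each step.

Binary search for 14 in [2, 3, 7, 11, 13, 14, 19, 20, 27, 37, 41, 43, 44, 45, 46]:

lo=0, hi=14, mid=7, arr[mid]=20 -> 20 > 14, search left half
lo=0, hi=6, mid=3, arr[mid]=11 -> 11 < 14, search right half
lo=4, hi=6, mid=5, arr[mid]=14 -> Found target at index 5!

Binary search finds 14 at index 5 after 3 comparisons. The search repeatedly halves the search space by comparing with the middle element.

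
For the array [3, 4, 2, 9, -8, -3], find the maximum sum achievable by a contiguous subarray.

Using Kadane's algorithm on [3, 4, 2, 9, -8, -3]:

Scanning through the array:
Position 1 (value 4): max_ending_here = 7, max_so_far = 7
Position 2 (value 2): max_ending_here = 9, max_so_far = 9
Position 3 (value 9): max_ending_here = 18, max_so_far = 18
Position 4 (value -8): max_ending_here = 10, max_so_far = 18
Position 5 (value -3): max_ending_here = 7, max_so_far = 18

Maximum subarray: [3, 4, 2, 9]
Maximum sum: 18

The maximum subarray is [3, 4, 2, 9] with sum 18. This subarray runs from index 0 to index 3.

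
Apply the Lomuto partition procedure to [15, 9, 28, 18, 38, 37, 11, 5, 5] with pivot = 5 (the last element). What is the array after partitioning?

Lomuto partition with pivot = 5:

Initial array: [15, 9, 28, 18, 38, 37, 11, 5, 5]

arr[0]=15 > 5: no swap
arr[1]=9 > 5: no swap
arr[2]=28 > 5: no swap
arr[3]=18 > 5: no swap
arr[4]=38 > 5: no swap
arr[5]=37 > 5: no swap
arr[6]=11 > 5: no swap
arr[7]=5 <= 5: swap with position 0, array becomes [5, 9, 28, 18, 38, 37, 11, 15, 5]

Place pivot at position 1: [5, 5, 28, 18, 38, 37, 11, 15, 9]
Pivot position: 1

After partitioning with pivot 5, the array becomes [5, 5, 28, 18, 38, 37, 11, 15, 9]. The pivot is placed at index 1. All elements to the left of the pivot are <= 5, and all elements to the right are > 5.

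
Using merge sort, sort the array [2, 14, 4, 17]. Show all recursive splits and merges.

Merge sort trace:

Split: [2, 14, 4, 17] -> [2, 14] and [4, 17]
  Split: [2, 14] -> [2] and [14]
  Merge: [2] + [14] -> [2, 14]
  Split: [4, 17] -> [4] and [17]
  Merge: [4] + [17] -> [4, 17]
Merge: [2, 14] + [4, 17] -> [2, 4, 14, 17]

Final sorted array: [2, 4, 14, 17]

The merge sort proceeds by recursively splitting the array and merging sorted halves.
After all merges, the sorted array is [2, 4, 14, 17].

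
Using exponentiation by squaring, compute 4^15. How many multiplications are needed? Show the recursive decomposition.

Computing 4^15 by squaring (build up from 4^1; each line after the first costs one multiplication):

4^1 = 4
4^2 = (4^1)^2 = 4^2 = 16
4^3 = 4 * 4^2 = 4 * 16 = 64
4^6 = (4^3)^2 = 64^2 = 4096
4^7 = 4 * 4^6 = 4 * 4096 = 16384
4^14 = (4^7)^2 = 16384^2 = 268435456
4^15 = 4 * 4^14 = 4 * 268435456 = 1073741824

Result: 1073741824
Multiplications needed: 6 (6 lines after 4^1)

4^15 = 1073741824. Using exponentiation by squaring, this requires 6 multiplications. The key idea: if the exponent is even, square the half-power; if odd, multiply by the base once.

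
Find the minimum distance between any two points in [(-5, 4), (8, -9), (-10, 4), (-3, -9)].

Computing all pairwise distances among 4 points:

d((-5, 4), (8, -9)) = 18.3848
d((-5, 4), (-10, 4)) = 5.0 <-- minimum
d((-5, 4), (-3, -9)) = 13.1529
d((8, -9), (-10, 4)) = 22.2036
d((8, -9), (-3, -9)) = 11.0
d((-10, 4), (-3, -9)) = 14.7648

Closest pair: (-5, 4) and (-10, 4) with distance 5.0

The closest pair is (-5, 4) and (-10, 4) with Euclidean distance 5.0. For 4 points, brute-force pairwise comparison is shown above. For large n, the divide-and-conquer algorithm (sort by x, recurse on halves, check the dividing strip) achieves O(n log n).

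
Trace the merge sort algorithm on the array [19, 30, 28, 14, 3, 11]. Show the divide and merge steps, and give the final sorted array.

Merge sort trace:

Split: [19, 30, 28, 14, 3, 11] -> [19, 30, 28] and [14, 3, 11]
  Split: [19, 30, 28] -> [19] and [30, 28]
    Split: [30, 28] -> [30] and [28]
    Merge: [30] + [28] -> [28, 30]
  Merge: [19] + [28, 30] -> [19, 28, 30]
  Split: [14, 3, 11] -> [14] and [3, 11]
    Split: [3, 11] -> [3] and [11]
    Merge: [3] + [11] -> [3, 11]
  Merge: [14] + [3, 11] -> [3, 11, 14]
Merge: [19, 28, 30] + [3, 11, 14] -> [3, 11, 14, 19, 28, 30]

Final sorted array: [3, 11, 14, 19, 28, 30]

The merge sort proceeds by recursively splitting the array and merging sorted halves.
After all merges, the sorted array is [3, 11, 14, 19, 28, 30].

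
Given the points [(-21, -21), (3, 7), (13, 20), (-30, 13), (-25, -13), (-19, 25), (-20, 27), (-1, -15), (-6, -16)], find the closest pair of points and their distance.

Computing all pairwise distances among 9 points:

d((-21, -21), (3, 7)) = 36.8782
d((-21, -21), (13, 20)) = 53.2635
d((-21, -21), (-30, 13)) = 35.171
d((-21, -21), (-25, -13)) = 8.9443
d((-21, -21), (-19, 25)) = 46.0435
d((-21, -21), (-20, 27)) = 48.0104
d((-21, -21), (-1, -15)) = 20.8806
d((-21, -21), (-6, -16)) = 15.8114
d((3, 7), (13, 20)) = 16.4012
d((3, 7), (-30, 13)) = 33.541
d((3, 7), (-25, -13)) = 34.4093
d((3, 7), (-19, 25)) = 28.4253
d((3, 7), (-20, 27)) = 30.4795
d((3, 7), (-1, -15)) = 22.3607
d((3, 7), (-6, -16)) = 24.6982
d((13, 20), (-30, 13)) = 43.566
d((13, 20), (-25, -13)) = 50.3289
d((13, 20), (-19, 25)) = 32.3883
d((13, 20), (-20, 27)) = 33.7343
d((13, 20), (-1, -15)) = 37.6962
d((13, 20), (-6, -16)) = 40.7063
d((-30, 13), (-25, -13)) = 26.4764
d((-30, 13), (-19, 25)) = 16.2788
d((-30, 13), (-20, 27)) = 17.2047
d((-30, 13), (-1, -15)) = 40.3113
d((-30, 13), (-6, -16)) = 37.6431
d((-25, -13), (-19, 25)) = 38.4708
d((-25, -13), (-20, 27)) = 40.3113
d((-25, -13), (-1, -15)) = 24.0832
d((-25, -13), (-6, -16)) = 19.2354
d((-19, 25), (-20, 27)) = 2.2361 <-- minimum
d((-19, 25), (-1, -15)) = 43.8634
d((-19, 25), (-6, -16)) = 43.0116
d((-20, 27), (-1, -15)) = 46.0977
d((-20, 27), (-6, -16)) = 45.2217
d((-1, -15), (-6, -16)) = 5.099

Closest pair: (-19, 25) and (-20, 27) with distance 2.2361

The closest pair is (-19, 25) and (-20, 27) with Euclidean distance 2.2361. For 9 points, brute-force pairwise comparison is shown above. For large n, the divide-and-conquer algorithm (sort by x, recurse on halves, check the dividing strip) achieves O(n log n).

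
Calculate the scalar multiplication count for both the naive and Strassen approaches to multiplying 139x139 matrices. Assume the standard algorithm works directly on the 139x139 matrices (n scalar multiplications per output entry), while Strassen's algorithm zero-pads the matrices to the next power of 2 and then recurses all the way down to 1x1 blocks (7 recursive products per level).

Matrix multiplication for 139x139 matrices:

Strassen's algorithm requires power-of-2 dimensions. Pad 139x139 to 256x256 (next power of 2).

Standard algorithm: 139^3 = 2685619 multiplications
Strassen's algorithm: 7^(log2(256)) = 7^8 = 5764801 multiplications
Difference: 2685619 - 5764801 = -3079182 (Strassen uses MORE here due to padding overhead — for small or just-over-power-of-2 n, padding can outweigh the per-level savings)

Standard: 2685619 multiplications (139^3). Strassen: 5764801 multiplications (7^8, after padding to 256x256). Strassen reduces 8 recursive multiplications to 7 at each level.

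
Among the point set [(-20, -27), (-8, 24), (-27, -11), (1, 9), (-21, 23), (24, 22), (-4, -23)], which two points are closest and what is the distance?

Computing all pairwise distances among 7 points:

d((-20, -27), (-8, 24)) = 52.3927
d((-20, -27), (-27, -11)) = 17.4642
d((-20, -27), (1, 9)) = 41.6773
d((-20, -27), (-21, 23)) = 50.01
d((-20, -27), (24, 22)) = 65.8559
d((-20, -27), (-4, -23)) = 16.4924
d((-8, 24), (-27, -11)) = 39.8246
d((-8, 24), (1, 9)) = 17.4929
d((-8, 24), (-21, 23)) = 13.0384 <-- minimum
d((-8, 24), (24, 22)) = 32.0624
d((-8, 24), (-4, -23)) = 47.1699
d((-27, -11), (1, 9)) = 34.4093
d((-27, -11), (-21, 23)) = 34.5254
d((-27, -11), (24, 22)) = 60.7454
d((-27, -11), (-4, -23)) = 25.9422
d((1, 9), (-21, 23)) = 26.0768
d((1, 9), (24, 22)) = 26.4197
d((1, 9), (-4, -23)) = 32.3883
d((-21, 23), (24, 22)) = 45.0111
d((-21, 23), (-4, -23)) = 49.0408
d((24, 22), (-4, -23)) = 53.0

Closest pair: (-8, 24) and (-21, 23) with distance 13.0384

The closest pair is (-8, 24) and (-21, 23) with Euclidean distance 13.0384. For 7 points, brute-force pairwise comparison is shown above. For large n, the divide-and-conquer algorithm (sort by x, recurse on halves, check the dividing strip) achieves O(n log n).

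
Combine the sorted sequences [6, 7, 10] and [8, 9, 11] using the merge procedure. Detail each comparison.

Merging process:

Compare 6 vs 8: take 6 from left. Merged: [6]
Compare 7 vs 8: take 7 from left. Merged: [6, 7]
Compare 10 vs 8: take 8 from right. Merged: [6, 7, 8]
Compare 10 vs 9: take 9 from right. Merged: [6, 7, 8, 9]
Compare 10 vs 11: take 10 from left. Merged: [6, 7, 8, 9, 10]
Append remaining from right: [11]. Merged: [6, 7, 8, 9, 10, 11]

Final merged array: [6, 7, 8, 9, 10, 11]
Total comparisons: 5

The merged array is [6, 7, 8, 9, 10, 11], requiring 5 comparisons. The merge step runs in O(n) time where n is the total number of elements.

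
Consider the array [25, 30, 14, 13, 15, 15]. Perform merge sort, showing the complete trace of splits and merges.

Merge sort trace:

Split: [25, 30, 14, 13, 15, 15] -> [25, 30, 14] and [13, 15, 15]
  Split: [25, 30, 14] -> [25] and [30, 14]
    Split: [30, 14] -> [30] and [14]
    Merge: [30] + [14] -> [14, 30]
  Merge: [25] + [14, 30] -> [14, 25, 30]
  Split: [13, 15, 15] -> [13] and [15, 15]
    Split: [15, 15] -> [15] and [15]
    Merge: [15] + [15] -> [15, 15]
  Merge: [13] + [15, 15] -> [13, 15, 15]
Merge: [14, 25, 30] + [13, 15, 15] -> [13, 14, 15, 15, 25, 30]

Final sorted array: [13, 14, 15, 15, 25, 30]

The merge sort proceeds by recursively splitting the array and merging sorted halves.
After all merges, the sorted array is [13, 14, 15, 15, 25, 30].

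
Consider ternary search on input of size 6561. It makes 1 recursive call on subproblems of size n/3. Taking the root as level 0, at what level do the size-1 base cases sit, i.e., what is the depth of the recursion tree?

For divide and conquer with division factor 3:

Problem sizes at each level:
Level 0: 6561
Level 1: 2187
Level 2: 729
Level 3: 243
Level 4: 81
Level 5: 27
Level 6: 9
Level 7: 3
Level 8: 1

The root is level 0 and the size-1 base case is level 8 (the tree spans levels 0 through 8, i.e. 9 levels counting the root), so the depth is the number of divisions: log_3(6561) = 8

The recursion tree depth is log_3(6561) = 8. At each level, the problem size is divided by 3, so it takes 8 divisions to reduce to a base case of size 1. The algorithm makes 1 recursive call at each level.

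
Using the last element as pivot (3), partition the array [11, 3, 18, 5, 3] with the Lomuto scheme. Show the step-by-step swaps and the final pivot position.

Lomuto partition with pivot = 3:

Initial array: [11, 3, 18, 5, 3]

arr[0]=11 > 3: no swap
arr[1]=3 <= 3: swap with position 0, array becomes [3, 11, 18, 5, 3]
arr[2]=18 > 3: no swap
arr[3]=5 > 3: no swap

Place pivot at position 1: [3, 3, 18, 5, 11]
Pivot position: 1

After partitioning with pivot 3, the array becomes [3, 3, 18, 5, 11]. The pivot is placed at index 1. All elements to the left of the pivot are <= 3, and all elements to the right are > 3.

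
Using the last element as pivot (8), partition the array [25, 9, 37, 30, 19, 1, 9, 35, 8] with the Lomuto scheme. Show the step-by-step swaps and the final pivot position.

Lomuto partition with pivot = 8:

Initial array: [25, 9, 37, 30, 19, 1, 9, 35, 8]

arr[0]=25 > 8: no swap
arr[1]=9 > 8: no swap
arr[2]=37 > 8: no swap
arr[3]=30 > 8: no swap
arr[4]=19 > 8: no swap
arr[5]=1 <= 8: swap with position 0, array becomes [1, 9, 37, 30, 19, 25, 9, 35, 8]
arr[6]=9 > 8: no swap
arr[7]=35 > 8: no swap

Place pivot at position 1: [1, 8, 37, 30, 19, 25, 9, 35, 9]
Pivot position: 1

After partitioning with pivot 8, the array becomes [1, 8, 37, 30, 19, 25, 9, 35, 9]. The pivot is placed at index 1. All elements to the left of the pivot are <= 8, and all elements to the right are > 8.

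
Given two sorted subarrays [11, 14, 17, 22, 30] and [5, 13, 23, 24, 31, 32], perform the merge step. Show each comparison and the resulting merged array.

Merging process:

Compare 11 vs 5: take 5 from right. Merged: [5]
Compare 11 vs 13: take 11 from left. Merged: [5, 11]
Compare 14 vs 13: take 13 from right. Merged: [5, 11, 13]
Compare 14 vs 23: take 14 from left. Merged: [5, 11, 13, 14]
Compare 17 vs 23: take 17 from left. Merged: [5, 11, 13, 14, 17]
Compare 22 vs 23: take 22 from left. Merged: [5, 11, 13, 14, 17, 22]
Compare 30 vs 23: take 23 from right. Merged: [5, 11, 13, 14, 17, 22, 23]
Compare 30 vs 24: take 24 from right. Merged: [5, 11, 13, 14, 17, 22, 23, 24]
Compare 30 vs 31: take 30 from left. Merged: [5, 11, 13, 14, 17, 22, 23, 24, 30]
Append remaining from right: [31, 32]. Merged: [5, 11, 13, 14, 17, 22, 23, 24, 30, 31, 32]

Final merged array: [5, 11, 13, 14, 17, 22, 23, 24, 30, 31, 32]
Total comparisons: 9

The merged array is [5, 11, 13, 14, 17, 22, 23, 24, 30, 31, 32], requiring 9 comparisons. The merge step runs in O(n) time where n is the total number of elements.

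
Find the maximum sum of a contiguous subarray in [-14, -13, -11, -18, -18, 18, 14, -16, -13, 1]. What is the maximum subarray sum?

Using Kadane's algorithm on [-14, -13, -11, -18, -18, 18, 14, -16, -13, 1]:

Scanning through the array:
Position 1 (value -13): max_ending_here = -13, max_so_far = -13
Position 2 (value -11): max_ending_here = -11, max_so_far = -11
Position 3 (value -18): max_ending_here = -18, max_so_far = -11
Position 4 (value -18): max_ending_here = -18, max_so_far = -11
Position 5 (value 18): max_ending_here = 18, max_so_far = 18
Position 6 (value 14): max_ending_here = 32, max_so_far = 32
Position 7 (value -16): max_ending_here = 16, max_so_far = 32
Position 8 (value -13): max_ending_here = 3, max_so_far = 32
Position 9 (value 1): max_ending_here = 4, max_so_far = 32

Maximum subarray: [18, 14]
Maximum sum: 32

The maximum subarray is [18, 14] with sum 32. This subarray runs from index 5 to index 6.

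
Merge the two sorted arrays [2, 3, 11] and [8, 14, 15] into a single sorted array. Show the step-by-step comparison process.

Merging process:

Compare 2 vs 8: take 2 from left. Merged: [2]
Compare 3 vs 8: take 3 from left. Merged: [2, 3]
Compare 11 vs 8: take 8 from right. Merged: [2, 3, 8]
Compare 11 vs 14: take 11 from left. Merged: [2, 3, 8, 11]
Append remaining from right: [14, 15]. Merged: [2, 3, 8, 11, 14, 15]

Final merged array: [2, 3, 8, 11, 14, 15]
Total comparisons: 4

The merged array is [2, 3, 8, 11, 14, 15], requiring 4 comparisons. The merge step runs in O(n) time where n is the total number of elements.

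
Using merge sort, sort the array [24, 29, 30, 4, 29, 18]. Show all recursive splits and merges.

Merge sort trace:

Split: [24, 29, 30, 4, 29, 18] -> [24, 29, 30] and [4, 29, 18]
  Split: [24, 29, 30] -> [24] and [29, 30]
    Split: [29, 30] -> [29] and [30]
    Merge: [29] + [30] -> [29, 30]
  Merge: [24] + [29, 30] -> [24, 29, 30]
  Split: [4, 29, 18] -> [4] and [29, 18]
    Split: [29, 18] -> [29] and [18]
    Merge: [29] + [18] -> [18, 29]
  Merge: [4] + [18, 29] -> [4, 18, 29]
Merge: [24, 29, 30] + [4, 18, 29] -> [4, 18, 24, 29, 29, 30]

Final sorted array: [4, 18, 24, 29, 29, 30]

The merge sort proceeds by recursively splitting the array and merging sorted halves.
After all merges, the sorted array is [4, 18, 24, 29, 29, 30].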